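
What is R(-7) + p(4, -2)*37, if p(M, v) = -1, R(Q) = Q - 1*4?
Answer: -48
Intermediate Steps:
R(Q) = -4 + Q (R(Q) = Q - 4 = -4 + Q)
R(-7) + p(4, -2)*37 = (-4 - 7) - 1*37 = -11 - 37 = -48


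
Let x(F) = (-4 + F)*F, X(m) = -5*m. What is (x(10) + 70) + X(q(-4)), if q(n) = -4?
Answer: 150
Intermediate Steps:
x(F) = F*(-4 + F)
(x(10) + 70) + X(q(-4)) = (10*(-4 + 10) + 70) - 5*(-4) = (10*6 + 70) + 20 = (60 + 70) + 20 = 130 + 20 = 150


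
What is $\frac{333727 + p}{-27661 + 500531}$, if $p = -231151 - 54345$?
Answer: $\frac{48231}{472870} \approx 0.102$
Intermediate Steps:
$p = -285496$
$\frac{333727 + p}{-27661 + 500531} = \frac{333727 - 285496}{-27661 + 500531} = \frac{48231}{472870}$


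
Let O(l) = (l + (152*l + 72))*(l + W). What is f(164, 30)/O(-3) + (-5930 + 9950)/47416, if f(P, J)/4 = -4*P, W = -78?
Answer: 398839/371587338 ≈ 0.0010733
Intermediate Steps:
f(P, J) = -16*P (f(P, J) = 4*(-4*P) = -16*P)
O(l) = (-78 + l)*(72 + 153*l) (O(l) = (l + (152*l + 72))*(l - 78) = (l + (72 + 152*l))*(-78 + l) = (72 + 153*l)*(-78 + l) = (-78 + l)*(72 + 153*l))
f(164, 30)/O(-3) + (-5930 + 9950)/47416 = (-16*164)/(-5616 - 11862*(-3) + 153*(-3)²) + (-5930 + 9950)/47416 = -2624/(-5616 + 35586 + 153*9) + 4020*(1/47416) = -2624/(-5616 + 35586 + 1377) + 1005/11854 = -2624/31347 + 1005/11854 = 398839/371587338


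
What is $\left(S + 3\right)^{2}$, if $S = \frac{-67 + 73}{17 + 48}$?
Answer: $\frac{40401}{4225} \approx 9.5624$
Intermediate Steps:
$S = \frac{6}{65} \approx 0.092308$
$\left(S + 3\right)^{2} = \left(\frac{6}{65} + 3\right)^{2} = \left(\frac{201}{65}\right)^{2} = \frac{40401}{4225}$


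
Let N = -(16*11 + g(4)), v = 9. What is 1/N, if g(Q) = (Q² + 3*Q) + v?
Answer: -1/213 ≈ -0.0046948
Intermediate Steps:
g(Q) = 9 + Q² + 3*Q (g(Q) = (Q² + 3*Q) + 9 = 9 + Q² + 3*Q)
N = -213 (N = -(16*11 + (9 + 4² + 3*4)) = -(176 + (9 + 16 + 12)) = -(176 + 37) = -1*213 = -213)
1/N = 1/(-213) = -1/213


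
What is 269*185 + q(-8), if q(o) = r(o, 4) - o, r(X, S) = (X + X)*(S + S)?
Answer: 49645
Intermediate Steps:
r(X, S) = 4*S*X (r(X, S) = (2*X)*(2*S) = 4*S*X)
q(o) = 15*o (q(o) = 4*4*o - o = 16*o - o = 15*o)
269*185 + q(-8) = 269*185 + 15*(-8) = 49765 - 120 = 49645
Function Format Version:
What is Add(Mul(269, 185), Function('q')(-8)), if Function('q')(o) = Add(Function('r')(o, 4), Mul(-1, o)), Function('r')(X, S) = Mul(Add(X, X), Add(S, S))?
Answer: 49645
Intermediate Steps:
Function('r')(X, S) = Mul(4, S, X) (Function('r')(X, S) = Mul(Mul(2, X), Mul(2, S)) = Mul(4, S, X))
Function('q')(o) = Mul(15, o) (Function('q')(o) = Add(Mul(4, 4, o), Mul(-1, o)) = Add(Mul(16, o), Mul(-1, o)) = Mul(15, o))
Add(Mul(269, 185), Function('q')(-8)) = Add(Mul(269, 185), Mul(15, -8)) = Add(49765, -120) = 49645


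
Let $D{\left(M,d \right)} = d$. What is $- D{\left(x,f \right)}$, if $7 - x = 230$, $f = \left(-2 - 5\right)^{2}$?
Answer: $-49$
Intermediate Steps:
$f = 49$ ($f = \left(-7\right)^{2} = 49$)
$x = -223$ ($x = 7 - 230 = -223$)
$- D{\left(x,f \right)} = \left(-1\right) 49 = -49$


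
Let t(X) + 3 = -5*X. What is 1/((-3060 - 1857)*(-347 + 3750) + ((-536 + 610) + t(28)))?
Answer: -1/16732620 ≈ -5.9763e-8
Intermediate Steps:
t(X) = -3 - 5*X
1/((-3060 - 1857)*(-347 + 3750) + ((-536 + 610) + t(28))) = 1/((-3060 - 1857)*(-347 + 3750) + ((-536 + 610) + (-3 - 5*28))) = 1/(-4917*3403 + (74 + (-3 - 140))) = 1/(-16732551 + (74 - 143)) = 1/(-16732551 - 69) = 1/(-16732620) = -1/16732620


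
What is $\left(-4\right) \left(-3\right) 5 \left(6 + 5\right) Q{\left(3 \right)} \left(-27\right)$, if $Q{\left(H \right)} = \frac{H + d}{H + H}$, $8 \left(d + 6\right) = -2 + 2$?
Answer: $8910$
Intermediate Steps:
$d = -6$ ($d = -6 + \frac{-2 + 2}{8} = -6 + \frac{1}{8} \cdot 0 = -6 + 0 = -6$)
$Q{\left(H \right)} = \frac{-6 + H}{2 H}$ ($Q{\left(H \right)} = \frac{H - 6}{H + H} = \frac{-6 + H}{2 H}$)
$\left(-4\right) \left(-3\right) 5 \left(6 + 5\right) Q{\left(3 \right)} \left(-27\right) = \left(-4\right) \left(-3\right) 5 \left(6 + 5\right) \frac{-6 + 3}{2 \cdot 3} \left(-27\right) = 12 \cdot 5 \cdot 11 \cdot \frac{1}{2} \cdot \frac{1}{3} \left(-3\right) \left(-27\right) = 60 \cdot 11 \left(- \frac{1}{2}\right) \left(-27\right) = 60 \left(- \frac{11}{2}\right) \left(-27\right) = \left(-330\right) \left(-27\right) = 8910$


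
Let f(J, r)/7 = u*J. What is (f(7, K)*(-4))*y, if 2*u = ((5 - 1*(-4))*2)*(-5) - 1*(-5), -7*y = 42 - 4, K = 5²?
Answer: -45220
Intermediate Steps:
K = 25
y = -38/7 (y = -(42 - 4)/7 = -⅐*38 = -38/7 ≈ -5.4286)
u = -85/2 (u = (((5 - 1*(-4))*2)*(-5) - 1*(-5))/2 = (((5 + 4)*2)*(-5) + 5)/2 = ((9*2)*(-5) + 5)/2 = (18*(-5) + 5)/2 = (-90 + 5)/2 = (½)*(-85) = -85/2 ≈ -42.500)
f(J, r) = -595*J/2 (f(J, r) = 7*(-85*J/2) = -595*J/2)
(f(7, K)*(-4))*y = (-595/2*7*(-4))*(-38/7) = -4165/2*(-4)*(-38/7) = 8330*(-38/7) = -45220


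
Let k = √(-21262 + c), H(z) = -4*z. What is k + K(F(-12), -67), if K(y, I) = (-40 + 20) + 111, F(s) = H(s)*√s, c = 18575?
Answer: 91 + I*√2687 ≈ 91.0 + 51.836*I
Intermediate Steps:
F(s) = -4*s^(3/2) (F(s) = (-4*s)*√s = -4*s^(3/2))
K(y, I) = 91 (K(y, I) = -20 + 111 = 91)
k = I*√2687 (k = √(-21262 + 18575) = √(-2687) = I*√2687 ≈ 51.836*I)
k + K(F(-12), -67) = I*√2687 + 91 = 91 + I*√2687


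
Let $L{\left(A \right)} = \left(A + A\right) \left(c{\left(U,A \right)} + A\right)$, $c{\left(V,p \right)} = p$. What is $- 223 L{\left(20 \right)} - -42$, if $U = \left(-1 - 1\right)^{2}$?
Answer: $-356758$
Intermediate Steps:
$U = 4$ ($U = \left(-2\right)^{2} = 4$)
$L{\left(A \right)} = 4 A^{2}$ ($L{\left(A \right)} = \left(A + A\right) \left(A + A\right) = 2 A 2 A = 4 A^{2}$)
$- 223 L{\left(20 \right)} - -42 = - 223 \cdot 4 \cdot 20^{2} - -42 = - 223 \cdot 4 \cdot 400 + 42 = \left(-223\right) 1600 + 42 = -356800 + 42 = -356758$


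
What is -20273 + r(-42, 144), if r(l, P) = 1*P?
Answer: -20129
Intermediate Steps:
r(l, P) = P
-20273 + r(-42, 144) = -20273 + 144 = -20129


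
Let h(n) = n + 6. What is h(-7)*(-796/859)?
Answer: 796/859 ≈ 0.92666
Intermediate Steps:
h(n) = 6 + n
h(-7)*(-796/859) = (6 - 7)*(-796/859) = -(-796)/859 = -1*(-796/859) = 796/859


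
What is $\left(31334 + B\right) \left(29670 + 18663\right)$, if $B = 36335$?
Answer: $3270645777$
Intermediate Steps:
$\left(31334 + B\right) \left(29670 + 18663\right) = \left(31334 + 36335\right) \left(29670 + 18663\right) = 67669 \cdot 48333 = 3270645777$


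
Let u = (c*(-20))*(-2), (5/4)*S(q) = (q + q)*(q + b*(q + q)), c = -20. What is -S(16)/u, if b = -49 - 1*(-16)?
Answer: -832/25 ≈ -33.280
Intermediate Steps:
b = -33 (b = -49 + 16 = -33)
S(q) = -104*q² (S(q) = 4*((q + q)*(q - 33*(q + q)))/5 = 4*((2*q)*(q - 66*q))/5 = 4*((2*q)*(-65*q))/5 = 4*(-130*q²)/5 = -104*q²)
u = -800 (u = -20*(-20)*(-2) = 400*(-2) = -800)
-S(16)/u = -(-104*16²)/(-800) = -(-104*256)*(-1)/800 = -(-26624)*(-1)/800 = -1*832/25 = -832/25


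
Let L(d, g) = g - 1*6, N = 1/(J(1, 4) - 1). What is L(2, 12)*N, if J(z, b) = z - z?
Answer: -6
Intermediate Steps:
J(z, b) = 0
N = -1 (N = 1/(0 - 1) = 1/(-1) = -1)
L(d, g) = -6 + g (L(d, g) = g - 6 = -6 + g)
L(2, 12)*N = (-6 + 12)*(-1) = 6*(-1) = -6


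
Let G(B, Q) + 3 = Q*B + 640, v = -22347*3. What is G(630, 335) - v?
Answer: 278728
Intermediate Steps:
v = -67041
G(B, Q) = 637 + B*Q (G(B, Q) = -3 + (Q*B + 640) = -3 + (B*Q + 640) = -3 + (640 + B*Q) = 637 + B*Q)
G(630, 335) - v = (637 + 630*335) - 1*(-67041) = (637 + 211050) + 67041 = 211687 + 67041 = 278728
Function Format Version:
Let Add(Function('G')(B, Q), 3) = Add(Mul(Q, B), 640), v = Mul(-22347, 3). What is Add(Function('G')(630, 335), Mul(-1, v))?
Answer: 278728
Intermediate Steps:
v = -67041
Function('G')(B, Q) = Add(637, Mul(B, Q)) (Function('G')(B, Q) = Add(-3, Add(Mul(Q, B), 640)) = Add(-3, Add(Mul(B, Q), 640)) = Add(-3, Add(640, Mul(B, Q))) = Add(637, Mul(B, Q)))
Add(Function('G')(630, 335), Mul(-1, v)) = Add(Add(637, Mul(630, 335)), Mul(-1, -67041)) = Add(Add(637, 211050), 67041) = Add(211687, 67041) = 278728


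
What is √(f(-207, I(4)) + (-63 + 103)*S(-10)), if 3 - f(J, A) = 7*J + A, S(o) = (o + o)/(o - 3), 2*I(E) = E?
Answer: 5*√10218/13 ≈ 38.879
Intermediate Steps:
I(E) = E/2
S(o) = 2*o/(-3 + o) (S(o) = (2*o)/(-3 + o) = 2*o/(-3 + o))
f(J, A) = 3 - A - 7*J (f(J, A) = 3 - (7*J + A) = 3 - (A + 7*J) = 3 + (-A - 7*J) = 3 - A - 7*J)
√(f(-207, I(4)) + (-63 + 103)*S(-10)) = √((3 - 4/2 - 7*(-207)) + (-63 + 103)*(2*(-10)/(-3 - 10))) = √((3 - 1*2 + 1449) + 40*(2*(-10)/(-13))) = √((3 - 2 + 1449) + 40*(2*(-10)*(-1/13))) = √(1450 + 40*(20/13)) = √(1450 + 800/13) = √(19650/13) = 5*√10218/13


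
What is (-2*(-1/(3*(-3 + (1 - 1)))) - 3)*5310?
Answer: -17110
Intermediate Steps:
(-2*(-1/(3*(-3 + (1 - 1)))) - 3)*5310 = (-2*(-1/(3*(-3 + 0))) - 3)*5310 = (-2/((-3*(-3))) - 3)*5310 = (-2/9 - 3)*5310 = -29/9*5310 = -17110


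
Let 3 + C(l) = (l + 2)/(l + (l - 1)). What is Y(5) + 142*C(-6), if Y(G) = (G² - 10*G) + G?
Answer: -5230/13 ≈ -402.31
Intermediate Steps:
Y(G) = G² - 9*G
C(l) = -3 + (2 + l)/(-1 + 2*l) (C(l) = -3 + (l + 2)/(l + (l - 1)) = -3 + (2 + l)/(l + (-1 + l)) = -3 + (2 + l)/(-1 + 2*l))
Y(5) + 142*C(-6) = 5*(-9 + 5) + 142*(5*(1 - 1*(-6))/(-1 + 2*(-6))) = 5*(-4) + 142*(5*(1 + 6)/(-1 - 12)) = -20 + 142*(5*7/(-13)) = -20 + 142*(5*(-1/13)*7) = -20 + 142*(-35/13) = -20 - 4970/13 = -5230/13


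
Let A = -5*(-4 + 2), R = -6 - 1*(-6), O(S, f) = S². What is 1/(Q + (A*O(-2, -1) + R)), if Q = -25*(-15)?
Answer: 1/415 ≈ 0.0024096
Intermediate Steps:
R = 0 (R = -6 + 6 = 0)
A = 10 (A = -5*(-2) = 10)
Q = 375
1/(Q + (A*O(-2, -1) + R)) = 1/(375 + (10*(-2)² + 0)) = 1/(375 + (10*4 + 0)) = 1/(375 + (40 + 0)) = 1/(375 + 40) = 1/415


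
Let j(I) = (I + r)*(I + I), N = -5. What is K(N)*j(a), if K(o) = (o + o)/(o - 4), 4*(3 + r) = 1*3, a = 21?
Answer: 875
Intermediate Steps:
r = -9/4 (r = -3 + (1*3)/4 = -3 + (1/4)*3 = -3 + 3/4 = -9/4 ≈ -2.2500)
j(I) = 2*I*(-9/4 + I) (j(I) = (I - 9/4)*(I + I) = (-9/4 + I)*(2*I) = 2*I*(-9/4 + I))
K(o) = 2*o/(-4 + o) (K(o) = (2*o)/(-4 + o) = 2*o/(-4 + o))
K(N)*j(a) = (2*(-5)/(-4 - 5))*((1/2)*21*(-9 + 4*21)) = (2*(-5)/(-9))*((1/2)*21*(-9 + 84)) = (2*(-5)*(-1/9))*((1/2)*21*75) = (10/9)*(1575/2) = 875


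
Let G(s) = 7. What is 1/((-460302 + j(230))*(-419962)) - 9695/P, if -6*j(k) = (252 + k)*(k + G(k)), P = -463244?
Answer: 975826012172717/46626667877838124 ≈ 0.020929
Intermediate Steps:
j(k) = -(7 + k)*(252 + k)/6 (j(k) = -(252 + k)*(k + 7)/6 = -(252 + k)*(7 + k)/6 = -(7 + k)*(252 + k)/6)
1/((-460302 + j(230))*(-419962)) - 9695/P = 1/(-460302 + (-294 - 259/6*230 - ⅙*230²)*(-419962)) - 9695/(-463244) = -1/419962/(-460302 + (-294 - 29785/3 - ⅙*52900)) - 9695*(-1/463244) = -1/419962/(-460302 + (-294 - 29785/3 - 26450/3)) + 9695/463244 = -1/419962/(-460302 - 19039) + 9695/463244 = -1/419962/(-479341) + 9695/463244 = -1/479341*(-1/419962) + 9695/463244 = 1/201305005042 + 9695/463244 = 975826012172717/46626667877838124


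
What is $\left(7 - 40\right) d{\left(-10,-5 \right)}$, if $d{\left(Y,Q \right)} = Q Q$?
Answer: $-825$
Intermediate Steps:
$d{\left(Y,Q \right)} = Q^{2}$
$\left(7 - 40\right) d{\left(-10,-5 \right)} = \left(7 - 40\right) \left(-5\right)^{2} = \left(-33\right) 25 = -825$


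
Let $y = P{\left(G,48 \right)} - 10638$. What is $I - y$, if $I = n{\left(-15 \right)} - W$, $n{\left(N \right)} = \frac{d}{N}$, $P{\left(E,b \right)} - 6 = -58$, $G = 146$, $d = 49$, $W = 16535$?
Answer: $- \frac{87724}{15} \approx -5848.3$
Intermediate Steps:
$P{\left(E,b \right)} = -52$ ($P{\left(E,b \right)} = 6 - 58 = -52$)
$n{\left(N \right)} = \frac{49}{N}$
$y = -10690$ ($y = -52 - 10638 = -10690$)
$I = - \frac{248074}{15}$ ($I = \frac{49}{-15} - 16535 = 49 \left(- \frac{1}{15}\right) - 16535 = - \frac{49}{15} - 16535 = - \frac{248074}{15} \approx -16538.0$)
$I - y = - \frac{248074}{15} - -10690 = - \frac{248074}{15} + 10690 = - \frac{87724}{15}$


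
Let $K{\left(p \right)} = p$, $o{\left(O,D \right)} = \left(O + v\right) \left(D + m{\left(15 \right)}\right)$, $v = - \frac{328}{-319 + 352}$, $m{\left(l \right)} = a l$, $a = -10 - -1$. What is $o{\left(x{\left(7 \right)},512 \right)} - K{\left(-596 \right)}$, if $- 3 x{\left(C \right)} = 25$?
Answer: $- \frac{69221}{11} \approx -6292.8$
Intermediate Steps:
$a = -9$ ($a = -10 + 1 = -9$)
$x{\left(C \right)} = - \frac{25}{3}$ ($x{\left(C \right)} = \left(- \frac{1}{3}\right) 25 = - \frac{25}{3}$)
$m{\left(l \right)} = - 9 l$
$v = - \frac{328}{33} \approx -9.9394$
$o{\left(O,D \right)} = \left(-135 + D\right) \left(- \frac{328}{33} + O\right)$ ($o{\left(O,D \right)} = \left(O - \frac{328}{33}\right) \left(D - 135\right) = \left(- \frac{328}{33} + O\right) \left(D - 135\right) = \left(- \frac{328}{33} + O\right) \left(-135 + D\right) = \left(-135 + D\right) \left(- \frac{328}{33} + O\right)$)
$o{\left(x{\left(7 \right)},512 \right)} - K{\left(-596 \right)} = \left(\frac{14760}{11} - -1125 - \frac{167936}{33} + 512 \left(- \frac{25}{3}\right)\right) - -596 = \left(\frac{14760}{11} + 1125 - \frac{167936}{33} - \frac{12800}{3}\right) + 596 = - \frac{75777}{11} + 596 = - \frac{69221}{11}$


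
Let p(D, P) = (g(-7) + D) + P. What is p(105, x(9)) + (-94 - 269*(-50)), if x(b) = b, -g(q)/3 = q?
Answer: 13491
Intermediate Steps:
g(q) = -3*q
p(D, P) = 21 + D + P (p(D, P) = (-3*(-7) + D) + P = (21 + D) + P = 21 + D + P)
p(105, x(9)) + (-94 - 269*(-50)) = (21 + 105 + 9) + (-94 - 269*(-50)) = 135 + (-94 + 13450) = 135 + 13356 = 13491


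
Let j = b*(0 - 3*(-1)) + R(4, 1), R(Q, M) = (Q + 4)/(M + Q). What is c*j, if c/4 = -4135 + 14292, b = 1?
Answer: 934444/5 ≈ 1.8689e+5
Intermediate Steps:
c = 40628 (c = 4*(-4135 + 14292) = 4*10157 = 40628)
R(Q, M) = (4 + Q)/(M + Q)
j = 23/5 (j = 1*(0 - 3*(-1)) + (4 + 4)/(1 + 4) = 1*(0 + 3) + 8/5 = 1*3 + (⅕)*8 = 3 + 8/5 = 23/5 ≈ 4.6000)
c*j = 40628*(23/5) = 934444/5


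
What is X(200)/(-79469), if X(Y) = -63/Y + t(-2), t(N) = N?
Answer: 463/15893800 ≈ 2.9131e-5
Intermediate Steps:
X(Y) = -2 - 63/Y (X(Y) = -63/Y - 2 = -2 - 63/Y)
X(200)/(-79469) = (-2 - 63/200)/(-79469) = (-2 - 63*1/200)*(-1/79469) = (-2 - 63/200)*(-1/79469) = -463/200*(-1/79469) = 463/15893800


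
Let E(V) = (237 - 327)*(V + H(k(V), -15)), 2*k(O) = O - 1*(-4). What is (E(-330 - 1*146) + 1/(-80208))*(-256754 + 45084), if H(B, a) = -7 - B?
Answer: -188706328000565/40104 ≈ -4.7054e+9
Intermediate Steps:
k(O) = 2 + O/2 (k(O) = (O - 1*(-4))/2 = (O + 4)/2 = (4 + O)/2 = 2 + O/2)
E(V) = 810 - 45*V (E(V) = (237 - 327)*(V + (-7 - (2 + V/2))) = -90*(V + (-7 + (-2 - V/2))) = -90*(V + (-9 - V/2)) = -90*(-9 + V/2) = 810 - 45*V)
(E(-330 - 1*146) + 1/(-80208))*(-256754 + 45084) = ((810 - 45*(-330 - 1*146)) + 1/(-80208))*(-256754 + 45084) = ((810 - 45*(-330 - 146)) - 1/80208)*(-211670) = ((810 - 45*(-476)) - 1/80208)*(-211670) = ((810 + 21420) - 1/80208)*(-211670) = (22230 - 1/80208)*(-211670) = (1783023839/80208)*(-211670) = -188706328000565/40104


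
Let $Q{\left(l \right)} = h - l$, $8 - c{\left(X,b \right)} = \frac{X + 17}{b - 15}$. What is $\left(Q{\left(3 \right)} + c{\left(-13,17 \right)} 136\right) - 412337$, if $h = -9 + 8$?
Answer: $-411525$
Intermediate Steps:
$h = -1$
$c{\left(X,b \right)} = 8 - \frac{17 + X}{-15 + b}$ ($c{\left(X,b \right)} = 8 - \frac{X + 17}{b - 15} = 8 - \frac{17 + X}{-15 + b}$)
$Q{\left(l \right)} = -1 - l$
$\left(Q{\left(3 \right)} + c{\left(-13,17 \right)} 136\right) - 412337 = \left(\left(-1 - 3\right) + \frac{-137 - -13 + 8 \cdot 17}{-15 + 17} \cdot 136\right) - 412337 = \left(\left(-1 - 3\right) + \frac{-137 + 13 + 136}{2} \cdot 136\right) - 412337 = \left(-4 + \frac{1}{2} \cdot 12 \cdot 136\right) - 412337 = \left(-4 + 6 \cdot 136\right) - 412337 = \left(-4 + 816\right) - 412337 = 812 - 412337 = -411525$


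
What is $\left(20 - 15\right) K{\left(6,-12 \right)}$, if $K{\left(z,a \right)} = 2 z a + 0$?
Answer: $-720$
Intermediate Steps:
$K{\left(z,a \right)} = 2 a z$ ($K{\left(z,a \right)} = 2 a z + 0 = 2 a z$)
$\left(20 - 15\right) K{\left(6,-12 \right)} = \left(20 - 15\right) 2 \left(-12\right) 6 = 5 \left(-144\right) = -720$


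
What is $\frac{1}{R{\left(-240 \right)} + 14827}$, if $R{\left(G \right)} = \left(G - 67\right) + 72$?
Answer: $\frac{1}{14592} \approx 6.8531 \cdot 10^{-5}$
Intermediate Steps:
$R{\left(G \right)} = 5 + G$ ($R{\left(G \right)} = \left(-67 + G\right) + 72 = 5 + G$)
$\frac{1}{R{\left(-240 \right)} + 14827} = \frac{1}{\left(5 - 240\right) + 14827} = \frac{1}{-235 + 14827} = \frac{1}{14592}$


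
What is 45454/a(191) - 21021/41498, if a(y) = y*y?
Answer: 1119382991/1513888538 ≈ 0.73941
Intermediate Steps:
a(y) = y²
45454/a(191) - 21021/41498 = 45454/(191²) - 21021/41498 = 45454/36481 - 21021*1/41498 = 45454*(1/36481) - 21021/41498 = 45454/36481 - 21021/41498 = 1119382991/1513888538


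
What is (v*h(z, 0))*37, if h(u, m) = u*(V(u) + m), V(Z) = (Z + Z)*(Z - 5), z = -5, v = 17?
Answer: -314500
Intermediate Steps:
V(Z) = 2*Z*(-5 + Z) (V(Z) = (2*Z)*(-5 + Z) = 2*Z*(-5 + Z))
h(u, m) = u*(m + 2*u*(-5 + u)) (h(u, m) = u*(2*u*(-5 + u) + m) = u*(m + 2*u*(-5 + u)))
(v*h(z, 0))*37 = (17*(-5*(0 + 2*(-5)*(-5 - 5))))*37 = (17*(-5*(0 + 2*(-5)*(-10))))*37 = (17*(-5*(0 + 100)))*37 = (17*(-5*100))*37 = (17*(-500))*37 = -8500*37 = -314500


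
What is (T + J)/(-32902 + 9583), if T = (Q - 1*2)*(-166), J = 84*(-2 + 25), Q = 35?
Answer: 394/2591 ≈ 0.15206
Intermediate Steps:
J = 1932 (J = 84*23 = 1932)
T = -5478 (T = (35 - 1*2)*(-166) = (35 - 2)*(-166) = 33*(-166) = -5478)
(T + J)/(-32902 + 9583) = (-5478 + 1932)/(-32902 + 9583) = -3546/(-23319) = -3546*(-1/23319) = 394/2591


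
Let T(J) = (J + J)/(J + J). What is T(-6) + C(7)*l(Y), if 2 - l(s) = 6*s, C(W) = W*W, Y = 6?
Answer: -1665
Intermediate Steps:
C(W) = W²
T(J) = 1 (T(J) = (2*J)/((2*J)) = (2*J)*(1/(2*J)) = 1)
l(s) = 2 - 6*s
T(-6) + C(7)*l(Y) = 1 + 7²*(2 - 6*6) = 1 + 49*(2 - 36) = 1 + 49*(-34) = 1 - 1666 = -1665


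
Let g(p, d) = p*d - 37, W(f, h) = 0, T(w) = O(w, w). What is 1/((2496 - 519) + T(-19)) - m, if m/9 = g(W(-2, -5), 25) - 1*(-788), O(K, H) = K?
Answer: -13234121/1958 ≈ -6759.0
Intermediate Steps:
T(w) = w
g(p, d) = -37 + d*p (g(p, d) = d*p - 37 = -37 + d*p)
m = 6759 (m = 9*((-37 + 25*0) - 1*(-788)) = 9*((-37 + 0) + 788) = 9*(-37 + 788) = 9*751 = 6759)
1/((2496 - 519) + T(-19)) - m = 1/((2496 - 519) - 19) - 1*6759 = 1/(1977 - 19) - 6759 = 1/1958 - 6759 = -13234121/1958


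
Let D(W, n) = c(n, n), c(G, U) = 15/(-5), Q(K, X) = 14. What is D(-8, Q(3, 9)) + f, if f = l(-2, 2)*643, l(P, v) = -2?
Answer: -1289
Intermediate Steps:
c(G, U) = -3 (c(G, U) = 15*(-⅕) = -3)
D(W, n) = -3
f = -1286 (f = -2*643 = -1286)
D(-8, Q(3, 9)) + f = -3 - 1286 = -1289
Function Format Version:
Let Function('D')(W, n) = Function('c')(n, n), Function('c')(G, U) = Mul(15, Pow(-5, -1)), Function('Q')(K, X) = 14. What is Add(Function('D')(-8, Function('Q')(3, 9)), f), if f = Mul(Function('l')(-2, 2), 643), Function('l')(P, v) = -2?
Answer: -1289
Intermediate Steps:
Function('c')(G, U) = -3 (Function('c')(G, U) = Mul(15, Rational(-1, 5)) = -3)
Function('D')(W, n) = -3
f = -1286 (f = Mul(-2, 643) = -1286)
Add(Function('D')(-8, Function('Q')(3, 9)), f) = Add(-3, -1286) = -1289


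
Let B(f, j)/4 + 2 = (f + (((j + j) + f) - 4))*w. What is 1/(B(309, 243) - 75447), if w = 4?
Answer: -1/57855 ≈ -1.7285e-5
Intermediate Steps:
B(f, j) = -72 + 32*f + 32*j (B(f, j) = -8 + 4*((f + (((j + j) + f) - 4))*4) = -8 + 4*((f + ((2*j + f) - 4))*4) = -8 + 4*((f + ((f + 2*j) - 4))*4) = -8 + 4*((f + (-4 + f + 2*j))*4) = -8 + 4*((-4 + 2*f + 2*j)*4) = -8 + 4*(-16 + 8*f + 8*j) = -8 + (-64 + 32*f + 32*j) = -72 + 32*f + 32*j)
1/(B(309, 243) - 75447) = 1/((-72 + 32*309 + 32*243) - 75447) = 1/((-72 + 9888 + 7776) - 75447) = 1/(17592 - 75447) = 1/(-57855) = -1/57855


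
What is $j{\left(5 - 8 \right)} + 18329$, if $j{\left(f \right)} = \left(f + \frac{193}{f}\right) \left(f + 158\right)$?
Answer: $\frac{23677}{3} \approx 7892.3$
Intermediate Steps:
$j{\left(f \right)} = \left(158 + f\right) \left(f + \frac{193}{f}\right)$ ($j{\left(f \right)} = \left(f + \frac{193}{f}\right) \left(158 + f\right) = \left(158 + f\right) \left(f + \frac{193}{f}\right)$)
$j{\left(5 - 8 \right)} + 18329 = \left(193 + \left(5 - 8\right)^{2} + 158 \left(5 - 8\right) + \frac{30494}{5 - 8}\right) + 18329 = \left(193 + \left(-3\right)^{2} + 158 \left(-3\right) + \frac{30494}{-3}\right) + 18329 = \left(193 + 9 - 474 + 30494 \left(- \frac{1}{3}\right)\right) + 18329 = \left(193 + 9 - 474 - \frac{30494}{3}\right) + 18329 = - \frac{31310}{3} + 18329 = \frac{23677}{3}$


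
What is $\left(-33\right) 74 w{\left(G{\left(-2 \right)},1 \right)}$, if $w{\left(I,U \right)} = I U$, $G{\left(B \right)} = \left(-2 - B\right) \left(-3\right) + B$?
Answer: $4884$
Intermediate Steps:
$G{\left(B \right)} = 6 + 4 B$ ($G{\left(B \right)} = \left(6 + 3 B\right) + B = 6 + 4 B$)
$\left(-33\right) 74 w{\left(G{\left(-2 \right)},1 \right)} = \left(-33\right) 74 \left(6 + 4 \left(-2\right)\right) 1 = - 2442 \left(6 - 8\right) 1 = - 2442 \left(\left(-2\right) 1\right) = \left(-2442\right) \left(-2\right) = 4884$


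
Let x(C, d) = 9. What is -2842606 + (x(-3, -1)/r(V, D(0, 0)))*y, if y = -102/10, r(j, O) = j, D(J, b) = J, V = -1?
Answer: -14212571/5 ≈ -2.8425e+6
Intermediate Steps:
y = -51/5 (y = -102*1/10 = -51/5 ≈ -10.200)
-2842606 + (x(-3, -1)/r(V, D(0, 0)))*y = -2842606 + (9/(-1))*(-51/5) = -2842606 - 1*9*(-51/5) = -2842606 - 9*(-51/5) = -2842606 + 459/5 = -14212571/5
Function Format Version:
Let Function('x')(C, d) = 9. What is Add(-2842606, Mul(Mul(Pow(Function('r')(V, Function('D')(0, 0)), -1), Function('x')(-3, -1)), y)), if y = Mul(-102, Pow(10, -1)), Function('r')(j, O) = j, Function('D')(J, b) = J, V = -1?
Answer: Rational(-14212571, 5) ≈ -2.8425e+6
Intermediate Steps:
y = Rational(-51, 5) (y = Mul(-102, Rational(1, 10)) = Rational(-51, 5) ≈ -10.200)
Add(-2842606, Mul(Mul(Pow(Function('r')(V, Function('D')(0, 0)), -1), Function('x')(-3, -1)), y)) = Add(-2842606, Mul(Mul(Pow(-1, -1), 9), Rational(-51, 5))) = Add(-2842606, Mul(Mul(-1, 9), Rational(-51, 5))) = Add(-2842606, Mul(-9, Rational(-51, 5))) = Add(-2842606, Rational(459, 5)) = Rational(-14212571, 5)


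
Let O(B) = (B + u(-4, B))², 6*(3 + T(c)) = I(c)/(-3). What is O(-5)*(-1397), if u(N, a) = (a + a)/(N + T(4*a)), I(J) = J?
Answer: -42783125/2809 ≈ -15231.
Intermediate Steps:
T(c) = -3 - c/18 (T(c) = -3 + (c/(-3))/6 = -3 + (c*(-⅓))/6 = -3 + (-c/3)/6 = -3 - c/18)
u(N, a) = 2*a/(-3 + N - 2*a/9) (u(N, a) = (a + a)/(N + (-3 - 2*a/9)) = (2*a)/(N + (-3 - 2*a/9)) = (2*a)/(-3 + N - 2*a/9) = 2*a/(-3 + N - 2*a/9))
O(B) = (B - 18*B/(63 + 2*B))² (O(B) = (B - 18*B/(27 - 9*(-4) + 2*B))² = (B - 18*B/(27 + 36 + 2*B))² = (B - 18*B/(63 + 2*B))²)
O(-5)*(-1397) = ((-5)²*(45 + 2*(-5))²/(63 + 2*(-5))²)*(-1397) = (25*(45 - 10)²/(63 - 10)²)*(-1397) = (25*35²/53²)*(-1397) = (25*1225*(1/2809))*(-1397) = (30625/2809)*(-1397) = -42783125/2809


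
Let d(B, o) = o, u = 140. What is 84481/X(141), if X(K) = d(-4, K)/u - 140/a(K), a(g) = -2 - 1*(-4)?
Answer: -11827340/9659 ≈ -1224.5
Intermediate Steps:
a(g) = 2 (a(g) = -2 + 4 = 2)
X(K) = -70 + K/140 (X(K) = K/140 - 140/2 = K*(1/140) - 140*½ = K/140 - 70 = -70 + K/140)
84481/X(141) = 84481/(-70 + (1/140)*141) = 84481/(-70 + 141/140) = 84481/(-9659/140) = 84481*(-140/9659) = -11827340/9659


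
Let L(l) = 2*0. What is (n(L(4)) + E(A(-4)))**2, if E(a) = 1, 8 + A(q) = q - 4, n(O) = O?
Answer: 1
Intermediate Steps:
L(l) = 0
A(q) = -12 + q (A(q) = -8 + (q - 4) = -8 + (-4 + q) = -12 + q)
(n(L(4)) + E(A(-4)))**2 = (0 + 1)**2 = 1**2 = 1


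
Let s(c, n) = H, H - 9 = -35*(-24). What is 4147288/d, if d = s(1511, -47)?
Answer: 4147288/849 ≈ 4884.9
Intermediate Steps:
H = 849 (H = 9 - 35*(-24) = 9 + 840 = 849)
s(c, n) = 849
d = 849
4147288/d = 4147288/849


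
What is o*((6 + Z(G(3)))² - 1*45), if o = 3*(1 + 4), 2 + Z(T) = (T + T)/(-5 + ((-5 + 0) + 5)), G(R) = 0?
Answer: -435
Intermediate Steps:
Z(T) = -2 - 2*T/5 (Z(T) = -2 + (T + T)/(-5 + ((-5 + 0) + 5)) = -2 + (2*T)/(-5 + (-5 + 5)) = -2 + (2*T)/(-5 + 0) = -2 + (2*T)/(-5) = -2 + (2*T)*(-⅕) = -2 - 2*T/5)
o = 15 (o = 3*5 = 15)
o*((6 + Z(G(3)))² - 1*45) = 15*((6 + (-2 - ⅖*0))² - 1*45) = 15*((6 + (-2 + 0))² - 45) = 15*((6 - 2)² - 45) = 15*(4² - 45) = 15*(16 - 45) = 15*(-29) = -435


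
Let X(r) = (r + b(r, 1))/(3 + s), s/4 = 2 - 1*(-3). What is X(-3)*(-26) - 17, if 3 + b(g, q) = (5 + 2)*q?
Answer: -417/23 ≈ -18.130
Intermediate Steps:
s = 20 (s = 4*(2 - 1*(-3)) = 4*(2 + 3) = 4*5 = 20)
b(g, q) = -3 + 7*q (b(g, q) = -3 + (5 + 2)*q = -3 + 7*q)
X(r) = 4/23 + r/23 (X(r) = (r + (-3 + 7*1))/(3 + 20) = (r + (-3 + 7))/23 = (r + 4)*(1/23) = (4 + r)*(1/23) = 4/23 + r/23)
X(-3)*(-26) - 17 = (4/23 + (1/23)*(-3))*(-26) - 17 = (4/23 - 3/23)*(-26) - 17 = (1/23)*(-26) - 17 = -26/23 - 17 = -417/23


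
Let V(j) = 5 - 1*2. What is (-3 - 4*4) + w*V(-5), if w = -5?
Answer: -34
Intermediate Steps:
V(j) = 3 (V(j) = 5 - 2 = 3)
(-3 - 4*4) + w*V(-5) = (-3 - 4*4) - 5*3 = (-3 - 16) - 15 = -19 - 15 = -34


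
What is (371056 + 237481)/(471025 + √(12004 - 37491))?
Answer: 286636140425/221864576112 - 608537*I*√25487/221864576112 ≈ 1.2919 - 0.00043788*I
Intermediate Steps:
(371056 + 237481)/(471025 + √(12004 - 37491)) = 608537/(471025 + √(-25487)) = 608537/(471025 + I*√25487)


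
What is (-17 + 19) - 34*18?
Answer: -610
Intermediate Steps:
(-17 + 19) - 34*18 = 2 - 612 = -610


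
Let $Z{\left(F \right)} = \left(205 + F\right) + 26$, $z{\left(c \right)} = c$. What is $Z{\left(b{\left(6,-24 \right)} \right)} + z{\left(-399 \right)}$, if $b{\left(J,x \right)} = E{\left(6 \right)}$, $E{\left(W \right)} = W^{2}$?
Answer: $-132$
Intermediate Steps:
$b{\left(J,x \right)} = 36$ ($b{\left(J,x \right)} = 6^{2} = 36$)
$Z{\left(F \right)} = 231 + F$
$Z{\left(b{\left(6,-24 \right)} \right)} + z{\left(-399 \right)} = \left(231 + 36\right) - 399 = 267 - 399 = -132$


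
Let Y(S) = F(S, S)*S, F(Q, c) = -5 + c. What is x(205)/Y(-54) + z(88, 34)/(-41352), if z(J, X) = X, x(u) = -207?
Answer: -80261/1219884 ≈ -0.065794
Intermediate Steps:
Y(S) = S*(-5 + S) (Y(S) = (-5 + S)*S = S*(-5 + S))
x(205)/Y(-54) + z(88, 34)/(-41352) = -207*(-1/(54*(-5 - 54))) + 34/(-41352) = -207/((-54*(-59))) + 34*(-1/41352) = -207/3186 - 17/20676 = -207*1/3186 - 17/20676 = -23/354 - 17/20676 = -80261/1219884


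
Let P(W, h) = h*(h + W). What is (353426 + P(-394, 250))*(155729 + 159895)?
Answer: 100187263824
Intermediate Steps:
P(W, h) = h*(W + h)
(353426 + P(-394, 250))*(155729 + 159895) = (353426 + 250*(-394 + 250))*(155729 + 159895) = (353426 + 250*(-144))*315624 = (353426 - 36000)*315624 = 317426*315624 = 100187263824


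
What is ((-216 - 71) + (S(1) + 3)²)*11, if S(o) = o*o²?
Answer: -2981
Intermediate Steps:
S(o) = o³
((-216 - 71) + (S(1) + 3)²)*11 = ((-216 - 71) + (1³ + 3)²)*11 = (-287 + (1 + 3)²)*11 = (-287 + 4²)*11 = (-287 + 16)*11 = -271*11 = -2981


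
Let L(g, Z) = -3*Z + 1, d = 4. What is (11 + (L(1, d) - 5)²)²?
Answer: 71289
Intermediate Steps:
L(g, Z) = 1 - 3*Z
(11 + (L(1, d) - 5)²)² = (11 + ((1 - 3*4) - 5)²)² = (11 + ((1 - 12) - 5)²)² = (11 + (-11 - 5)²)² = (11 + (-16)²)² = (11 + 256)² = 267² = 71289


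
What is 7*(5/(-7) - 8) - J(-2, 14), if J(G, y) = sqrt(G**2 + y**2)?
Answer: -61 - 10*sqrt(2) ≈ -75.142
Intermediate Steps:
7*(5/(-7) - 8) - J(-2, 14) = 7*(5/(-7) - 8) - sqrt((-2)**2 + 14**2) = 7*(5*(-1/7) - 8) - sqrt(4 + 196) = 7*(-5/7 - 8) - sqrt(200) = 7*(-61/7) - 10*sqrt(2) = -61 - 10*sqrt(2)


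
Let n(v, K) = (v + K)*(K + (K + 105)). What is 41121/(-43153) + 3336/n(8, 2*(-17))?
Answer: -91758405/20756593 ≈ -4.4207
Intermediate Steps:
n(v, K) = (105 + 2*K)*(K + v) (n(v, K) = (K + v)*(K + (105 + K)) = (K + v)*(105 + 2*K) = (105 + 2*K)*(K + v))
41121/(-43153) + 3336/n(8, 2*(-17)) = 41121/(-43153) + 3336/(2*(2*(-17))² + 105*(2*(-17)) + 105*8 + 2*(2*(-17))*8) = 41121*(-1/43153) + 3336/(2*(-34)² + 105*(-34) + 840 + 2*(-34)*8) = -41121/43153 + 3336/(2*1156 - 3570 + 840 - 544) = -41121/43153 + 3336/(2312 - 3570 + 840 - 544) = -41121/43153 + 3336/(-962) = -41121/43153 + 3336*(-1/962) = -41121/43153 - 1668/481 = -91758405/20756593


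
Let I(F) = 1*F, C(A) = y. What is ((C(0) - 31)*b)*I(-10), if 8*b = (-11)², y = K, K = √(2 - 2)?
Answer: 18755/4 ≈ 4688.8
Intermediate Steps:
K = 0 (K = √0 = 0)
y = 0
C(A) = 0
b = 121/8 (b = (⅛)*(-11)² = (⅛)*121 = 121/8 ≈ 15.125)
I(F) = F
((C(0) - 31)*b)*I(-10) = ((0 - 31)*(121/8))*(-10) = -31*121/8*(-10) = -3751/8*(-10) = 18755/4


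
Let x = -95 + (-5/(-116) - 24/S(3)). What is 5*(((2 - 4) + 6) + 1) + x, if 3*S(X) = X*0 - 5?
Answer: -32223/580 ≈ -55.557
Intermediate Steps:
S(X) = -5/3 (S(X) = (X*0 - 5)/3 = (0 - 5)/3 = (⅓)*(-5) = -5/3)
x = -46723/580 (x = -95 + (-5/(-116) - 24/(-5/3)) = -95 + (-5*(-1/116) - 24*(-⅗)) = -95 + (5/116 + 72/5) = -95 + 8377/580 = -46723/580 ≈ -80.557)
5*(((2 - 4) + 6) + 1) + x = 5*(((2 - 4) + 6) + 1) - 46723/580 = 5*((-2 + 6) + 1) - 46723/580 = 5*(4 + 1) - 46723/580 = 5*5 - 46723/580 = 25 - 46723/580 = -32223/580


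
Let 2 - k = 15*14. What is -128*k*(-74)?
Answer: -1970176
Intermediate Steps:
k = -208 (k = 2 - 15*14 = 2 - 1*210 = 2 - 210 = -208)
-128*k*(-74) = -128*(-208)*(-74) = 26624*(-74) = -1970176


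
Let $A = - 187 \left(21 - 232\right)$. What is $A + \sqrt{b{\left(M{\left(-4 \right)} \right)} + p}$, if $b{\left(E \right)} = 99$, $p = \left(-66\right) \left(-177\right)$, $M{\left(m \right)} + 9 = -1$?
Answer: $39457 + 3 \sqrt{1309} \approx 39566.0$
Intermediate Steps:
$M{\left(m \right)} = -10$ ($M{\left(m \right)} = -9 - 1 = -10$)
$p = 11682$
$A = 39457$ ($A = \left(-187\right) \left(-211\right) = 39457$)
$A + \sqrt{b{\left(M{\left(-4 \right)} \right)} + p} = 39457 + \sqrt{99 + 11682} = 39457 + \sqrt{11781} = 39457 + 3 \sqrt{1309}$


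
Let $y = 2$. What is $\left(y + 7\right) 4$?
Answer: $36$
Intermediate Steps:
$\left(y + 7\right) 4 = \left(2 + 7\right) 4 = 9 \cdot 4 = 36$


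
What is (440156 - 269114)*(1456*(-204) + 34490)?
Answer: -44904340428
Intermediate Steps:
(440156 - 269114)*(1456*(-204) + 34490) = 171042*(-297024 + 34490) = 171042*(-262534) = -44904340428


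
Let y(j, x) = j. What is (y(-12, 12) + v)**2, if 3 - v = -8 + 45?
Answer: 2116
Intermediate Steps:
v = -34 (v = 3 - (-8 + 45) = 3 - 1*37 = 3 - 37 = -34)
(y(-12, 12) + v)**2 = (-12 - 34)**2 = (-46)**2 = 2116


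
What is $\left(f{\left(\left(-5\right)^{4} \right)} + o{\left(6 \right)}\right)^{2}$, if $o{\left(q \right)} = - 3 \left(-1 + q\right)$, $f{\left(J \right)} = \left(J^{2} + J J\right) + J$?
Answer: $611305059600$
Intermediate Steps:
$f{\left(J \right)} = J + 2 J^{2}$ ($f{\left(J \right)} = \left(J^{2} + J^{2}\right) + J = 2 J^{2} + J = J + 2 J^{2}$)
$o{\left(q \right)} = 3 - 3 q$
$\left(f{\left(\left(-5\right)^{4} \right)} + o{\left(6 \right)}\right)^{2} = \left(\left(-5\right)^{4} \left(1 + 2 \left(-5\right)^{4}\right) + \left(3 - 18\right)\right)^{2} = \left(625 \left(1 + 2 \cdot 625\right) + \left(3 - 18\right)\right)^{2} = \left(625 \left(1 + 1250\right) - 15\right)^{2} = \left(625 \cdot 1251 - 15\right)^{2} = \left(781875 - 15\right)^{2} = 781860^{2} = 611305059600$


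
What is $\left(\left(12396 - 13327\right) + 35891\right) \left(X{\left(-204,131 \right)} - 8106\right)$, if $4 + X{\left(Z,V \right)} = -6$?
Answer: $-283735360$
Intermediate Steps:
$X{\left(Z,V \right)} = -10$ ($X{\left(Z,V \right)} = -4 - 6 = -10$)
$\left(\left(12396 - 13327\right) + 35891\right) \left(X{\left(-204,131 \right)} - 8106\right) = \left(\left(12396 - 13327\right) + 35891\right) \left(-10 - 8106\right) = \left(\left(12396 - 13327\right) + 35891\right) \left(-8116\right) = \left(-931 + 35891\right) \left(-8116\right) = 34960 \left(-8116\right) = -283735360$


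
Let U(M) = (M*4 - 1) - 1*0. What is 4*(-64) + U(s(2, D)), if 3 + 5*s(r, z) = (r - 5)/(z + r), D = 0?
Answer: -1303/5 ≈ -260.60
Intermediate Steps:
s(r, z) = -⅗ + (-5 + r)/(5*(r + z)) (s(r, z) = -⅗ + ((r - 5)/(z + r))/5 = -⅗ + ((-5 + r)/(r + z))/5 = -⅗ + (-5 + r)/(5*(r + z)))
U(M) = -1 + 4*M (U(M) = (4*M - 1) + 0 = (-1 + 4*M) + 0 = -1 + 4*M)
4*(-64) + U(s(2, D)) = 4*(-64) + (-1 + 4*((-5 - 3*0 - 2*2)/(5*(2 + 0)))) = -256 + (-1 + 4*((⅕)*(-5 + 0 - 4)/2)) = -256 + (-1 + 4*((⅕)*(½)*(-9))) = -256 + (-1 + 4*(-9/10)) = -256 + (-1 - 18/5) = -256 - 23/5 = -1303/5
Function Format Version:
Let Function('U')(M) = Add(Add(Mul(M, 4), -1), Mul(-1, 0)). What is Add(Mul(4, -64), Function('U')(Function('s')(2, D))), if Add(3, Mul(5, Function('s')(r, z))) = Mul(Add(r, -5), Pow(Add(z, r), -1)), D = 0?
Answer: Rational(-1303, 5) ≈ -260.60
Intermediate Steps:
Function('s')(r, z) = Add(Rational(-3, 5), Mul(Rational(1, 5), Pow(Add(r, z), -1), Add(-5, r))) (Function('s')(r, z) = Add(Rational(-3, 5), Mul(Rational(1, 5), Mul(Add(r, -5), Pow(Add(z, r), -1)))) = Add(Rational(-3, 5), Mul(Rational(1, 5), Mul(Add(-5, r), Pow(Add(r, z), -1)))) = Add(Rational(-3, 5), Mul(Rational(1, 5), Mul(Pow(Add(r, z), -1), Add(-5, r)))) = Add(Rational(-3, 5), Mul(Rational(1, 5), Pow(Add(r, z), -1), Add(-5, r))))
Function('U')(M) = Add(-1, Mul(4, M)) (Function('U')(M) = Add(Add(Mul(4, M), -1), 0) = Add(Add(-1, Mul(4, M)), 0) = Add(-1, Mul(4, M)))
Add(Mul(4, -64), Function('U')(Function('s')(2, D))) = Add(Mul(4, -64), Add(-1, Mul(4, Mul(Rational(1, 5), Pow(Add(2, 0), -1), Add(-5, Mul(-3, 0), Mul(-2, 2)))))) = Add(-256, Add(-1, Mul(4, Mul(Rational(1, 5), Pow(2, -1), Add(-5, 0, -4))))) = Add(-256, Add(-1, Mul(4, Mul(Rational(1, 5), Rational(1, 2), -9)))) = Add(-256, Add(-1, Mul(4, Rational(-9, 10)))) = Add(-256, Add(-1, Rational(-18, 5))) = Add(-256, Rational(-23, 5)) = Rational(-1303, 5)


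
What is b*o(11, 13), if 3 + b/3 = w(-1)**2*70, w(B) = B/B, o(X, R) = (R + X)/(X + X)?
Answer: 2412/11 ≈ 219.27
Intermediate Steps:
o(X, R) = (R + X)/(2*X) (o(X, R) = (R + X)/((2*X)) = (R + X)*(1/(2*X)) = (R + X)/(2*X))
w(B) = 1
b = 201 (b = -9 + 3*(1**2*70) = -9 + 3*(1*70) = -9 + 3*70 = -9 + 210 = 201)
b*o(11, 13) = 201*((1/2)*(13 + 11)/11) = 201*((1/2)*(1/11)*24) = 201*(12/11) = 2412/11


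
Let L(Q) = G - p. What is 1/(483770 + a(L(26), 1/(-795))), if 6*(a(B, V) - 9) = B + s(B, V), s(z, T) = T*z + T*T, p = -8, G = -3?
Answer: 3792150/1834565691001 ≈ 2.0671e-6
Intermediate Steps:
s(z, T) = T² + T*z (s(z, T) = T*z + T² = T² + T*z)
L(Q) = 5 (L(Q) = -3 - 1*(-8) = -3 + 8 = 5)
a(B, V) = 9 + B/6 + V*(B + V)/6 (a(B, V) = 9 + (B + V*(V + B))/6 = 9 + (B + V*(B + V))/6 = 9 + (B/6 + V*(B + V)/6) = 9 + B/6 + V*(B + V)/6)
1/(483770 + a(L(26), 1/(-795))) = 1/(483770 + (9 + (⅙)*5 + (⅙)*(5 + 1/(-795))/(-795))) = 1/(483770 + (9 + ⅚ + (⅙)*(-1/795)*(5 - 1/795))) = 1/(483770 + (9 + ⅚ + (⅙)*(-1/795)*(3974/795))) = 1/(483770 + (9 + ⅚ - 1987/1896075)) = 1/(483770 + 37285501/3792150) = 1/(1834565691001/3792150) = 3792150/1834565691001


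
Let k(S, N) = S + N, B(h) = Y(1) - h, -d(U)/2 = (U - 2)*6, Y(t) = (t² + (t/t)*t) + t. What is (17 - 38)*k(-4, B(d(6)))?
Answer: -987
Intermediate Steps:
Y(t) = t² + 2*t (Y(t) = (t² + 1*t) + t = (t² + t) + t = (t + t²) + t = t² + 2*t)
d(U) = 24 - 12*U (d(U) = -2*(U - 2)*6 = -2*(-2 + U)*6 = -2*(-12 + 6*U) = 24 - 12*U)
B(h) = 3 - h (B(h) = 1*(2 + 1) - h = 1*3 - h = 3 - h)
k(S, N) = N + S
(17 - 38)*k(-4, B(d(6))) = (17 - 38)*((3 - (24 - 12*6)) - 4) = -21*((3 - (24 - 72)) - 4) = -21*((3 - 1*(-48)) - 4) = -21*((3 + 48) - 4) = -21*(51 - 4) = -21*47 = -987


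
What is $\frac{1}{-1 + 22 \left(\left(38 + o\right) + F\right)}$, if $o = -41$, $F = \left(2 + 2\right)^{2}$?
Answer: $\frac{1}{285} \approx 0.0035088$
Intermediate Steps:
$F = 16$ ($F = 4^{2} = 16$)
$\frac{1}{-1 + 22 \left(\left(38 + o\right) + F\right)} = \frac{1}{-1 + 22 \left(\left(38 - 41\right) + 16\right)} = \frac{1}{-1 + 22 \left(-3 + 16\right)} = \frac{1}{-1 + 22 \cdot 13} = \frac{1}{-1 + 286} = \frac{1}{285}$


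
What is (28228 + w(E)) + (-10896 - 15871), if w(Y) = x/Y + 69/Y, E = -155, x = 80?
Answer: 226306/155 ≈ 1460.0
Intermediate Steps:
w(Y) = 149/Y (w(Y) = 80/Y + 69/Y = 149/Y)
(28228 + w(E)) + (-10896 - 15871) = (28228 + 149/(-155)) + (-10896 - 15871) = (28228 + 149*(-1/155)) - 26767 = (28228 - 149/155) - 26767 = 4375191/155 - 26767 = 226306/155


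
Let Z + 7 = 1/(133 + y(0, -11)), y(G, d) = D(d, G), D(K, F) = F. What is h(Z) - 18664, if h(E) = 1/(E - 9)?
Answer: -39698461/2127 ≈ -18664.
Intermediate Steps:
y(G, d) = G
Z = -930/133 (Z = -7 + 1/(133 + 0) = -7 + 1/133 = -930/133 ≈ -6.9925)
h(E) = 1/(-9 + E)
h(Z) - 18664 = 1/(-9 - 930/133) - 18664 = 1/(-2127/133) - 18664 = -133/2127 - 18664 = -39698461/2127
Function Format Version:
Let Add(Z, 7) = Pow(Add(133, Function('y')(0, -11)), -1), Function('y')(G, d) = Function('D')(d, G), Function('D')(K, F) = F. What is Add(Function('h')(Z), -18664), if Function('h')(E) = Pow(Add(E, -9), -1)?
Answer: Rational(-39698461, 2127) ≈ -18664.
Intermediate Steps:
Function('y')(G, d) = G
Z = Rational(-930, 133) (Z = Add(-7, Pow(Add(133, 0), -1)) = Add(-7, Pow(133, -1)) = Add(-7, Rational(1, 133)) = Rational(-930, 133) ≈ -6.9925)
Function('h')(E) = Pow(Add(-9, E), -1)
Add(Function('h')(Z), -18664) = Add(Pow(Add(-9, Rational(-930, 133)), -1), -18664) = Add(Pow(Rational(-2127, 133), -1), -18664) = Add(Rational(-133, 2127), -18664) = Rational(-39698461, 2127)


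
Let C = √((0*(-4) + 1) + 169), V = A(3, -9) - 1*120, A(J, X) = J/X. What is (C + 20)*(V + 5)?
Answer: -6920/3 - 346*√170/3 ≈ -3810.4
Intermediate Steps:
V = -361/3 (V = 3/(-9) - 1*120 = 3*(-⅑) - 120 = -⅓ - 120 = -361/3 ≈ -120.33)
C = √170 (C = √((0 + 1) + 169) = √(1 + 169) = √170 ≈ 13.038)
(C + 20)*(V + 5) = (√170 + 20)*(-361/3 + 5) = (20 + √170)*(-346/3) = -6920/3 - 346*√170/3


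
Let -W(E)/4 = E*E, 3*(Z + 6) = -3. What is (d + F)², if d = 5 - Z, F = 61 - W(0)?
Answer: 5329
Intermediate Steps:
Z = -7 (Z = -6 + (⅓)*(-3) = -6 - 1 = -7)
W(E) = -4*E² (W(E) = -4*E*E = -4*E²)
F = 61 (F = 61 - (-4)*0² = 61 - (-4)*0 = 61 - 1*0 = 61 + 0 = 61)
d = 12 (d = 5 - 1*(-7) = 5 + 7 = 12)
(d + F)² = (12 + 61)² = 73² = 5329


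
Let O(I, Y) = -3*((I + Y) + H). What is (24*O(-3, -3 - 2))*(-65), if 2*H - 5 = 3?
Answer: -18720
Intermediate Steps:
H = 4 (H = 5/2 + (½)*3 = 5/2 + 3/2 = 4)
O(I, Y) = -12 - 3*I - 3*Y (O(I, Y) = -3*((I + Y) + 4) = -3*(4 + I + Y) = -12 - 3*I - 3*Y)
(24*O(-3, -3 - 2))*(-65) = (24*(-12 - 3*(-3) - 3*(-3 - 2)))*(-65) = (24*(-12 + 9 - 3*(-5)))*(-65) = (24*(-12 + 9 + 15))*(-65) = (24*12)*(-65) = 288*(-65) = -18720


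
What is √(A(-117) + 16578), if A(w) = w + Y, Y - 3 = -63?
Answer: √16401 ≈ 128.07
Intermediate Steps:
Y = -60 (Y = 3 - 63 = -60)
A(w) = -60 + w (A(w) = w - 60 = -60 + w)
√(A(-117) + 16578) = √((-60 - 117) + 16578) = √(-177 + 16578) = √16401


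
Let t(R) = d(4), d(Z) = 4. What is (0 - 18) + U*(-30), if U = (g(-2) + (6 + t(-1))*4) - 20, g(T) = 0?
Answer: -618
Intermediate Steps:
t(R) = 4
U = 20 (U = (0 + (6 + 4)*4) - 20 = (0 + 10*4) - 20 = (0 + 40) - 20 = 40 - 20 = 20)
(0 - 18) + U*(-30) = (0 - 18) + 20*(-30) = -18 - 600 = -618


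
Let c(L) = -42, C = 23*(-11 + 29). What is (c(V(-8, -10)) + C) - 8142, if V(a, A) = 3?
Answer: -7770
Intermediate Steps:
C = 414 (C = 23*18 = 414)
(c(V(-8, -10)) + C) - 8142 = (-42 + 414) - 8142 = 372 - 8142 = -7770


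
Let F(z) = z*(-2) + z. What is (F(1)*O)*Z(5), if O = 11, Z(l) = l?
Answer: -55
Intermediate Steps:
F(z) = -z (F(z) = -2*z + z = -z)
(F(1)*O)*Z(5) = (-1*1*11)*5 = -1*11*5 = -11*5 = -55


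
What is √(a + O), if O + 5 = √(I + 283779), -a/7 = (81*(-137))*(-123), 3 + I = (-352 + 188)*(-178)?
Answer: √(-9554522 + 2*√78242) ≈ 3090.9*I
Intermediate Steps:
I = 29189 (I = -3 + (-352 + 188)*(-178) = -3 - 164*(-178) = -3 + 29192 = 29189)
a = -9554517 (a = -7*81*(-137)*(-123) = -(-77679)*(-123) = -7*1364931 = -9554517)
O = -5 + 2*√78242 (O = -5 + √(29189 + 283779) = -5 + √312968 = -5 + 2*√78242 ≈ 554.44)
√(a + O) = √(-9554517 + (-5 + 2*√78242)) = √(-9554522 + 2*√78242)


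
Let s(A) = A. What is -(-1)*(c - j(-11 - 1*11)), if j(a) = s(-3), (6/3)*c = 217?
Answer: 223/2 ≈ 111.50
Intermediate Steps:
c = 217/2 (c = (½)*217 = 217/2 ≈ 108.50)
j(a) = -3
-(-1)*(c - j(-11 - 1*11)) = -(-1)*(217/2 - 1*(-3)) = -(-1)*(217/2 + 3) = -(-1)*223/2 = -1*(-223/2) = 223/2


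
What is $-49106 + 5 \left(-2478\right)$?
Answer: $-61496$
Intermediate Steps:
$-49106 + 5 \left(-2478\right) = -49106 - 12390 = -61496$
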